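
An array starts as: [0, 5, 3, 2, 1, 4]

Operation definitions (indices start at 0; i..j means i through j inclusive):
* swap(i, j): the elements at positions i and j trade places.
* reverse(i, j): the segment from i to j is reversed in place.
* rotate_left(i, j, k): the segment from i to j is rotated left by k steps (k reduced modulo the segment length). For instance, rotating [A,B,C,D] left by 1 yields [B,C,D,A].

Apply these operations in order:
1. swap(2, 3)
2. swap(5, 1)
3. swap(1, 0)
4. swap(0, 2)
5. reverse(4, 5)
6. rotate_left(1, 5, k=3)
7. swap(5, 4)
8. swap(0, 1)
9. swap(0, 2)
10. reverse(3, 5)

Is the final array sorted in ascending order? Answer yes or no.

After 1 (swap(2, 3)): [0, 5, 2, 3, 1, 4]
After 2 (swap(5, 1)): [0, 4, 2, 3, 1, 5]
After 3 (swap(1, 0)): [4, 0, 2, 3, 1, 5]
After 4 (swap(0, 2)): [2, 0, 4, 3, 1, 5]
After 5 (reverse(4, 5)): [2, 0, 4, 3, 5, 1]
After 6 (rotate_left(1, 5, k=3)): [2, 5, 1, 0, 4, 3]
After 7 (swap(5, 4)): [2, 5, 1, 0, 3, 4]
After 8 (swap(0, 1)): [5, 2, 1, 0, 3, 4]
After 9 (swap(0, 2)): [1, 2, 5, 0, 3, 4]
After 10 (reverse(3, 5)): [1, 2, 5, 4, 3, 0]

Answer: no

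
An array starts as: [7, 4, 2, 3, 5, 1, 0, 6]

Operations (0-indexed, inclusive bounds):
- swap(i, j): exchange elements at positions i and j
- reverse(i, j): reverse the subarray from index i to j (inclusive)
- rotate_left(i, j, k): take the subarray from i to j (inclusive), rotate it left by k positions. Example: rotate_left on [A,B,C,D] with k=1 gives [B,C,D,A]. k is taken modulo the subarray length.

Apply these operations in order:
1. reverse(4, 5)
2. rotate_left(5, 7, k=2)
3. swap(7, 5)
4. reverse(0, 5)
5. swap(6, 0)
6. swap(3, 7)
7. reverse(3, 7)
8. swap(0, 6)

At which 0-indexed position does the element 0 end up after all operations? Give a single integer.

Answer: 4

Derivation:
After 1 (reverse(4, 5)): [7, 4, 2, 3, 1, 5, 0, 6]
After 2 (rotate_left(5, 7, k=2)): [7, 4, 2, 3, 1, 6, 5, 0]
After 3 (swap(7, 5)): [7, 4, 2, 3, 1, 0, 5, 6]
After 4 (reverse(0, 5)): [0, 1, 3, 2, 4, 7, 5, 6]
After 5 (swap(6, 0)): [5, 1, 3, 2, 4, 7, 0, 6]
After 6 (swap(3, 7)): [5, 1, 3, 6, 4, 7, 0, 2]
After 7 (reverse(3, 7)): [5, 1, 3, 2, 0, 7, 4, 6]
After 8 (swap(0, 6)): [4, 1, 3, 2, 0, 7, 5, 6]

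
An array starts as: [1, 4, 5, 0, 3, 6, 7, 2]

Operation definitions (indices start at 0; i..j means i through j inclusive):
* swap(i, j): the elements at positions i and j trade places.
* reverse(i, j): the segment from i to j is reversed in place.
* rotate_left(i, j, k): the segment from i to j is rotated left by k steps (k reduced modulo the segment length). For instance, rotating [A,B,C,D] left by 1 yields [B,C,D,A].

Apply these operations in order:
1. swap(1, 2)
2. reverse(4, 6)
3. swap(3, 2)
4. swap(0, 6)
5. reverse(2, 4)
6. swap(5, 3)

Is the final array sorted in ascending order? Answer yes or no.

After 1 (swap(1, 2)): [1, 5, 4, 0, 3, 6, 7, 2]
After 2 (reverse(4, 6)): [1, 5, 4, 0, 7, 6, 3, 2]
After 3 (swap(3, 2)): [1, 5, 0, 4, 7, 6, 3, 2]
After 4 (swap(0, 6)): [3, 5, 0, 4, 7, 6, 1, 2]
After 5 (reverse(2, 4)): [3, 5, 7, 4, 0, 6, 1, 2]
After 6 (swap(5, 3)): [3, 5, 7, 6, 0, 4, 1, 2]

Answer: no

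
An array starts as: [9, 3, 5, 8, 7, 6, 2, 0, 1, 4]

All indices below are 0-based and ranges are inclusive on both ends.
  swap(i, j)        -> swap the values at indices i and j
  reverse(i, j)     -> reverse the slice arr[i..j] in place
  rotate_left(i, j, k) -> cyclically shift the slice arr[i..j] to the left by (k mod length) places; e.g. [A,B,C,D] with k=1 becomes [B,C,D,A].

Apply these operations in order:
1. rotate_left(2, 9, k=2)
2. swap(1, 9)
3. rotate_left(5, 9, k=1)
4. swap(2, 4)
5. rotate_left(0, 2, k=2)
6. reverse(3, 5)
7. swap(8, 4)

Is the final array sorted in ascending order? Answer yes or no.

Answer: no

Derivation:
After 1 (rotate_left(2, 9, k=2)): [9, 3, 7, 6, 2, 0, 1, 4, 5, 8]
After 2 (swap(1, 9)): [9, 8, 7, 6, 2, 0, 1, 4, 5, 3]
After 3 (rotate_left(5, 9, k=1)): [9, 8, 7, 6, 2, 1, 4, 5, 3, 0]
After 4 (swap(2, 4)): [9, 8, 2, 6, 7, 1, 4, 5, 3, 0]
After 5 (rotate_left(0, 2, k=2)): [2, 9, 8, 6, 7, 1, 4, 5, 3, 0]
After 6 (reverse(3, 5)): [2, 9, 8, 1, 7, 6, 4, 5, 3, 0]
After 7 (swap(8, 4)): [2, 9, 8, 1, 3, 6, 4, 5, 7, 0]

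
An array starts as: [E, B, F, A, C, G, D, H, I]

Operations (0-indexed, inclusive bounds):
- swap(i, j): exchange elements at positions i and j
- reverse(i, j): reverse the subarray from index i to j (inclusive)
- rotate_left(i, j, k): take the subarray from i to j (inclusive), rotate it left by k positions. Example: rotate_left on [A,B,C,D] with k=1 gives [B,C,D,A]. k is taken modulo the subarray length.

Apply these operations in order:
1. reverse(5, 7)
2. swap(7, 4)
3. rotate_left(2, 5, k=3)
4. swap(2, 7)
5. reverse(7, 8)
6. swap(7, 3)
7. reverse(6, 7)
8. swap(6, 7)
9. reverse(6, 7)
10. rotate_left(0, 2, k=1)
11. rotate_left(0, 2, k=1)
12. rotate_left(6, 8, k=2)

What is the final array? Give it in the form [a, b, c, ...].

After 1 (reverse(5, 7)): [E, B, F, A, C, H, D, G, I]
After 2 (swap(7, 4)): [E, B, F, A, G, H, D, C, I]
After 3 (rotate_left(2, 5, k=3)): [E, B, H, F, A, G, D, C, I]
After 4 (swap(2, 7)): [E, B, C, F, A, G, D, H, I]
After 5 (reverse(7, 8)): [E, B, C, F, A, G, D, I, H]
After 6 (swap(7, 3)): [E, B, C, I, A, G, D, F, H]
After 7 (reverse(6, 7)): [E, B, C, I, A, G, F, D, H]
After 8 (swap(6, 7)): [E, B, C, I, A, G, D, F, H]
After 9 (reverse(6, 7)): [E, B, C, I, A, G, F, D, H]
After 10 (rotate_left(0, 2, k=1)): [B, C, E, I, A, G, F, D, H]
After 11 (rotate_left(0, 2, k=1)): [C, E, B, I, A, G, F, D, H]
After 12 (rotate_left(6, 8, k=2)): [C, E, B, I, A, G, H, F, D]

Answer: [C, E, B, I, A, G, H, F, D]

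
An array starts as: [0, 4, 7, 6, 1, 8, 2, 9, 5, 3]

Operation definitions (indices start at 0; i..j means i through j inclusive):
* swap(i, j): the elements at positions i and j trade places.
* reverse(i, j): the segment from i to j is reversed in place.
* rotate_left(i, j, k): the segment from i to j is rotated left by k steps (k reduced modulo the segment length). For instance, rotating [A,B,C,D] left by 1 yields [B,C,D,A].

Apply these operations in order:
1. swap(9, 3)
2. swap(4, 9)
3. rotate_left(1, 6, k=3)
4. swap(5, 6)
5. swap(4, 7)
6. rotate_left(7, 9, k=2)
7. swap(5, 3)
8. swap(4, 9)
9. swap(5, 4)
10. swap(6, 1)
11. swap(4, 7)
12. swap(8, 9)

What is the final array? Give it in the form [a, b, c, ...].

Answer: [0, 7, 8, 3, 1, 5, 6, 2, 9, 4]

Derivation:
After 1 (swap(9, 3)): [0, 4, 7, 3, 1, 8, 2, 9, 5, 6]
After 2 (swap(4, 9)): [0, 4, 7, 3, 6, 8, 2, 9, 5, 1]
After 3 (rotate_left(1, 6, k=3)): [0, 6, 8, 2, 4, 7, 3, 9, 5, 1]
After 4 (swap(5, 6)): [0, 6, 8, 2, 4, 3, 7, 9, 5, 1]
After 5 (swap(4, 7)): [0, 6, 8, 2, 9, 3, 7, 4, 5, 1]
After 6 (rotate_left(7, 9, k=2)): [0, 6, 8, 2, 9, 3, 7, 1, 4, 5]
After 7 (swap(5, 3)): [0, 6, 8, 3, 9, 2, 7, 1, 4, 5]
After 8 (swap(4, 9)): [0, 6, 8, 3, 5, 2, 7, 1, 4, 9]
After 9 (swap(5, 4)): [0, 6, 8, 3, 2, 5, 7, 1, 4, 9]
After 10 (swap(6, 1)): [0, 7, 8, 3, 2, 5, 6, 1, 4, 9]
After 11 (swap(4, 7)): [0, 7, 8, 3, 1, 5, 6, 2, 4, 9]
After 12 (swap(8, 9)): [0, 7, 8, 3, 1, 5, 6, 2, 9, 4]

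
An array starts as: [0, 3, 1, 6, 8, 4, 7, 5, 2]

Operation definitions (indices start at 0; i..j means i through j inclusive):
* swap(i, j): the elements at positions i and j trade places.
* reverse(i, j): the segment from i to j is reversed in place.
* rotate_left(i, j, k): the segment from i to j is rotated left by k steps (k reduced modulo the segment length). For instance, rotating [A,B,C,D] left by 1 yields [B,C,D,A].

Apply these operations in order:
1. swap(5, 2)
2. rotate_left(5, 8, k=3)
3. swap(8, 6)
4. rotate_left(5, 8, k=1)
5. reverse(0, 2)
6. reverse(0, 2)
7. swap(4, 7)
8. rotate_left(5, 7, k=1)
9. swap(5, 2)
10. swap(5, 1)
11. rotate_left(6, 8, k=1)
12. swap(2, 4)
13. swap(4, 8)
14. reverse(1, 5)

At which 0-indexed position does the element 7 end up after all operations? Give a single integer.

Answer: 8

Derivation:
After 1 (swap(5, 2)): [0, 3, 4, 6, 8, 1, 7, 5, 2]
After 2 (rotate_left(5, 8, k=3)): [0, 3, 4, 6, 8, 2, 1, 7, 5]
After 3 (swap(8, 6)): [0, 3, 4, 6, 8, 2, 5, 7, 1]
After 4 (rotate_left(5, 8, k=1)): [0, 3, 4, 6, 8, 5, 7, 1, 2]
After 5 (reverse(0, 2)): [4, 3, 0, 6, 8, 5, 7, 1, 2]
After 6 (reverse(0, 2)): [0, 3, 4, 6, 8, 5, 7, 1, 2]
After 7 (swap(4, 7)): [0, 3, 4, 6, 1, 5, 7, 8, 2]
After 8 (rotate_left(5, 7, k=1)): [0, 3, 4, 6, 1, 7, 8, 5, 2]
After 9 (swap(5, 2)): [0, 3, 7, 6, 1, 4, 8, 5, 2]
After 10 (swap(5, 1)): [0, 4, 7, 6, 1, 3, 8, 5, 2]
After 11 (rotate_left(6, 8, k=1)): [0, 4, 7, 6, 1, 3, 5, 2, 8]
After 12 (swap(2, 4)): [0, 4, 1, 6, 7, 3, 5, 2, 8]
After 13 (swap(4, 8)): [0, 4, 1, 6, 8, 3, 5, 2, 7]
After 14 (reverse(1, 5)): [0, 3, 8, 6, 1, 4, 5, 2, 7]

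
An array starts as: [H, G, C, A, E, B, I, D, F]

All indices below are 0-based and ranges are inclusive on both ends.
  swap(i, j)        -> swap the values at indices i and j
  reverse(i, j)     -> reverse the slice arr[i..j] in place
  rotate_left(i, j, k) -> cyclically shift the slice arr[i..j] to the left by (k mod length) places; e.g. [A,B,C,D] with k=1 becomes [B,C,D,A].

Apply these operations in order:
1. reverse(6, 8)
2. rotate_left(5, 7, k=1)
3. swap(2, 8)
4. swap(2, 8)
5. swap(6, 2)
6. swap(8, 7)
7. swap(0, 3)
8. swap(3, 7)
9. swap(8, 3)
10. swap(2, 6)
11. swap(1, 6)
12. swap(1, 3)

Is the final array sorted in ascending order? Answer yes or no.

Answer: yes

Derivation:
After 1 (reverse(6, 8)): [H, G, C, A, E, B, F, D, I]
After 2 (rotate_left(5, 7, k=1)): [H, G, C, A, E, F, D, B, I]
After 3 (swap(2, 8)): [H, G, I, A, E, F, D, B, C]
After 4 (swap(2, 8)): [H, G, C, A, E, F, D, B, I]
After 5 (swap(6, 2)): [H, G, D, A, E, F, C, B, I]
After 6 (swap(8, 7)): [H, G, D, A, E, F, C, I, B]
After 7 (swap(0, 3)): [A, G, D, H, E, F, C, I, B]
After 8 (swap(3, 7)): [A, G, D, I, E, F, C, H, B]
After 9 (swap(8, 3)): [A, G, D, B, E, F, C, H, I]
After 10 (swap(2, 6)): [A, G, C, B, E, F, D, H, I]
After 11 (swap(1, 6)): [A, D, C, B, E, F, G, H, I]
After 12 (swap(1, 3)): [A, B, C, D, E, F, G, H, I]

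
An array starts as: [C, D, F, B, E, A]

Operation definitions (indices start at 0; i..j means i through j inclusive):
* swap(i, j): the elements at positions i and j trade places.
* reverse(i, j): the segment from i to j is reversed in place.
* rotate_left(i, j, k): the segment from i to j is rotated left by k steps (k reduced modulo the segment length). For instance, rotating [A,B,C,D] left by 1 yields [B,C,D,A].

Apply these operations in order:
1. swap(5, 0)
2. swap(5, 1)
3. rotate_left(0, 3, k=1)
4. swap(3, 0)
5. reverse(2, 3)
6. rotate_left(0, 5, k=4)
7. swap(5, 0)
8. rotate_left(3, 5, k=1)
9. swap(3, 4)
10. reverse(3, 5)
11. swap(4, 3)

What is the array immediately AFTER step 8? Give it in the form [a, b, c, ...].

After 1 (swap(5, 0)): [A, D, F, B, E, C]
After 2 (swap(5, 1)): [A, C, F, B, E, D]
After 3 (rotate_left(0, 3, k=1)): [C, F, B, A, E, D]
After 4 (swap(3, 0)): [A, F, B, C, E, D]
After 5 (reverse(2, 3)): [A, F, C, B, E, D]
After 6 (rotate_left(0, 5, k=4)): [E, D, A, F, C, B]
After 7 (swap(5, 0)): [B, D, A, F, C, E]
After 8 (rotate_left(3, 5, k=1)): [B, D, A, C, E, F]

Answer: [B, D, A, C, E, F]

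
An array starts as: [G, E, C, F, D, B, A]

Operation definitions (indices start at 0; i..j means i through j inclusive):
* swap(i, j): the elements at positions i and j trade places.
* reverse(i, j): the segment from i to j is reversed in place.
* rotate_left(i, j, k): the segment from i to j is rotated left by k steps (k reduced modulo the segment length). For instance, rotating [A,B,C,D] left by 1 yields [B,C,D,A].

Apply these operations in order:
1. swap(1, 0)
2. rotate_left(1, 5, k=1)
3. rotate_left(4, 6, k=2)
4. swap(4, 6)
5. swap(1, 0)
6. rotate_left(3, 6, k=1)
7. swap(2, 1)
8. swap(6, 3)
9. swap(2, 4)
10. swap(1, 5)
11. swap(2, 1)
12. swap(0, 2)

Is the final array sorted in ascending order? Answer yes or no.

Answer: yes

Derivation:
After 1 (swap(1, 0)): [E, G, C, F, D, B, A]
After 2 (rotate_left(1, 5, k=1)): [E, C, F, D, B, G, A]
After 3 (rotate_left(4, 6, k=2)): [E, C, F, D, A, B, G]
After 4 (swap(4, 6)): [E, C, F, D, G, B, A]
After 5 (swap(1, 0)): [C, E, F, D, G, B, A]
After 6 (rotate_left(3, 6, k=1)): [C, E, F, G, B, A, D]
After 7 (swap(2, 1)): [C, F, E, G, B, A, D]
After 8 (swap(6, 3)): [C, F, E, D, B, A, G]
After 9 (swap(2, 4)): [C, F, B, D, E, A, G]
After 10 (swap(1, 5)): [C, A, B, D, E, F, G]
After 11 (swap(2, 1)): [C, B, A, D, E, F, G]
After 12 (swap(0, 2)): [A, B, C, D, E, F, G]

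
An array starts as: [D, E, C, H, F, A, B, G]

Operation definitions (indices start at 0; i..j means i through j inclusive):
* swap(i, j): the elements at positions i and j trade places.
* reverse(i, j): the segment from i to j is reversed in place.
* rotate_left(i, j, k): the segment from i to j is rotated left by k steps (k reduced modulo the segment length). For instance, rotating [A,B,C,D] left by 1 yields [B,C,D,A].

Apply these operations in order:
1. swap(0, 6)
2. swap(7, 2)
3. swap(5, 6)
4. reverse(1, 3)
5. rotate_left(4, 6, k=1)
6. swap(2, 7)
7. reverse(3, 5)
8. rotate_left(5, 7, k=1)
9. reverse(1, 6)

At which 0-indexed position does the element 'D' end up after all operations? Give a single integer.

Answer: 3

Derivation:
After 1 (swap(0, 6)): [B, E, C, H, F, A, D, G]
After 2 (swap(7, 2)): [B, E, G, H, F, A, D, C]
After 3 (swap(5, 6)): [B, E, G, H, F, D, A, C]
After 4 (reverse(1, 3)): [B, H, G, E, F, D, A, C]
After 5 (rotate_left(4, 6, k=1)): [B, H, G, E, D, A, F, C]
After 6 (swap(2, 7)): [B, H, C, E, D, A, F, G]
After 7 (reverse(3, 5)): [B, H, C, A, D, E, F, G]
After 8 (rotate_left(5, 7, k=1)): [B, H, C, A, D, F, G, E]
After 9 (reverse(1, 6)): [B, G, F, D, A, C, H, E]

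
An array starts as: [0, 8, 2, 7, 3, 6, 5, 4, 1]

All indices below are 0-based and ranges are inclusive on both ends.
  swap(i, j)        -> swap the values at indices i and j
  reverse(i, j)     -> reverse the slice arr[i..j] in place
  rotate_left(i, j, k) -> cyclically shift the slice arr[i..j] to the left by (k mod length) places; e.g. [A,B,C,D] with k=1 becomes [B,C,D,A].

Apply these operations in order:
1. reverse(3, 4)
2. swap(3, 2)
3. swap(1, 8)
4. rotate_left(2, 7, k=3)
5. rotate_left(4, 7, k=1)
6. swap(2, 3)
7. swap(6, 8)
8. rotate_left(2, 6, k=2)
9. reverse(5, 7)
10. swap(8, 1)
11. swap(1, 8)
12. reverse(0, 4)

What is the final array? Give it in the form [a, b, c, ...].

Answer: [8, 2, 3, 1, 0, 4, 6, 5, 7]

Derivation:
After 1 (reverse(3, 4)): [0, 8, 2, 3, 7, 6, 5, 4, 1]
After 2 (swap(3, 2)): [0, 8, 3, 2, 7, 6, 5, 4, 1]
After 3 (swap(1, 8)): [0, 1, 3, 2, 7, 6, 5, 4, 8]
After 4 (rotate_left(2, 7, k=3)): [0, 1, 6, 5, 4, 3, 2, 7, 8]
After 5 (rotate_left(4, 7, k=1)): [0, 1, 6, 5, 3, 2, 7, 4, 8]
After 6 (swap(2, 3)): [0, 1, 5, 6, 3, 2, 7, 4, 8]
After 7 (swap(6, 8)): [0, 1, 5, 6, 3, 2, 8, 4, 7]
After 8 (rotate_left(2, 6, k=2)): [0, 1, 3, 2, 8, 5, 6, 4, 7]
After 9 (reverse(5, 7)): [0, 1, 3, 2, 8, 4, 6, 5, 7]
After 10 (swap(8, 1)): [0, 7, 3, 2, 8, 4, 6, 5, 1]
After 11 (swap(1, 8)): [0, 1, 3, 2, 8, 4, 6, 5, 7]
After 12 (reverse(0, 4)): [8, 2, 3, 1, 0, 4, 6, 5, 7]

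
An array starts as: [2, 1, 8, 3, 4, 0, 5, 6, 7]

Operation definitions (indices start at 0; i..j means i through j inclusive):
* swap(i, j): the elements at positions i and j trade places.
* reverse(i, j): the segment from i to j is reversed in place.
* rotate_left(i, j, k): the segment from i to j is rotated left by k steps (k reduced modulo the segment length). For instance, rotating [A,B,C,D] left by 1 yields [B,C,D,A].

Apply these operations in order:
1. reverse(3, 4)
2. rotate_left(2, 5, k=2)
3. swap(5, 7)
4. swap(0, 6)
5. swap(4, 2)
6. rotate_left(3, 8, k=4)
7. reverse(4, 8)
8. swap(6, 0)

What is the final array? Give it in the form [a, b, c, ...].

After 1 (reverse(3, 4)): [2, 1, 8, 4, 3, 0, 5, 6, 7]
After 2 (rotate_left(2, 5, k=2)): [2, 1, 3, 0, 8, 4, 5, 6, 7]
After 3 (swap(5, 7)): [2, 1, 3, 0, 8, 6, 5, 4, 7]
After 4 (swap(0, 6)): [5, 1, 3, 0, 8, 6, 2, 4, 7]
After 5 (swap(4, 2)): [5, 1, 8, 0, 3, 6, 2, 4, 7]
After 6 (rotate_left(3, 8, k=4)): [5, 1, 8, 4, 7, 0, 3, 6, 2]
After 7 (reverse(4, 8)): [5, 1, 8, 4, 2, 6, 3, 0, 7]
After 8 (swap(6, 0)): [3, 1, 8, 4, 2, 6, 5, 0, 7]

Answer: [3, 1, 8, 4, 2, 6, 5, 0, 7]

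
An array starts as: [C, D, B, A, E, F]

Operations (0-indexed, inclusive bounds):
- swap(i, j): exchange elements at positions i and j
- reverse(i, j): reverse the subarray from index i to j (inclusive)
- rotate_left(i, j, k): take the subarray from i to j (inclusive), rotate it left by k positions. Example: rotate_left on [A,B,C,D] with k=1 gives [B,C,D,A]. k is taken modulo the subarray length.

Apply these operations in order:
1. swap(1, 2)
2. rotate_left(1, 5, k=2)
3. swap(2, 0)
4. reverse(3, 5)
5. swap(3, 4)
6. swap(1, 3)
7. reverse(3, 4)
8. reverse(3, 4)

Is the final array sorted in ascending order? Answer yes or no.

Answer: no

Derivation:
After 1 (swap(1, 2)): [C, B, D, A, E, F]
After 2 (rotate_left(1, 5, k=2)): [C, A, E, F, B, D]
After 3 (swap(2, 0)): [E, A, C, F, B, D]
After 4 (reverse(3, 5)): [E, A, C, D, B, F]
After 5 (swap(3, 4)): [E, A, C, B, D, F]
After 6 (swap(1, 3)): [E, B, C, A, D, F]
After 7 (reverse(3, 4)): [E, B, C, D, A, F]
After 8 (reverse(3, 4)): [E, B, C, A, D, F]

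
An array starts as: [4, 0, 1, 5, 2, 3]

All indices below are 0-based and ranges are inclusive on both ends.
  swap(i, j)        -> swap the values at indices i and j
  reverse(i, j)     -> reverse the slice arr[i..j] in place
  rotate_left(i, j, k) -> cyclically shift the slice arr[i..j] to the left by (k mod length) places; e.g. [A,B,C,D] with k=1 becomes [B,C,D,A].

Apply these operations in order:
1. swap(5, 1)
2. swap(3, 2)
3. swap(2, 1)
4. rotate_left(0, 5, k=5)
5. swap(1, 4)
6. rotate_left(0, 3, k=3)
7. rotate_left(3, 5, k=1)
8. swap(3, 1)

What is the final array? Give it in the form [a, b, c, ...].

Answer: [3, 4, 1, 0, 2, 5]

Derivation:
After 1 (swap(5, 1)): [4, 3, 1, 5, 2, 0]
After 2 (swap(3, 2)): [4, 3, 5, 1, 2, 0]
After 3 (swap(2, 1)): [4, 5, 3, 1, 2, 0]
After 4 (rotate_left(0, 5, k=5)): [0, 4, 5, 3, 1, 2]
After 5 (swap(1, 4)): [0, 1, 5, 3, 4, 2]
After 6 (rotate_left(0, 3, k=3)): [3, 0, 1, 5, 4, 2]
After 7 (rotate_left(3, 5, k=1)): [3, 0, 1, 4, 2, 5]
After 8 (swap(3, 1)): [3, 4, 1, 0, 2, 5]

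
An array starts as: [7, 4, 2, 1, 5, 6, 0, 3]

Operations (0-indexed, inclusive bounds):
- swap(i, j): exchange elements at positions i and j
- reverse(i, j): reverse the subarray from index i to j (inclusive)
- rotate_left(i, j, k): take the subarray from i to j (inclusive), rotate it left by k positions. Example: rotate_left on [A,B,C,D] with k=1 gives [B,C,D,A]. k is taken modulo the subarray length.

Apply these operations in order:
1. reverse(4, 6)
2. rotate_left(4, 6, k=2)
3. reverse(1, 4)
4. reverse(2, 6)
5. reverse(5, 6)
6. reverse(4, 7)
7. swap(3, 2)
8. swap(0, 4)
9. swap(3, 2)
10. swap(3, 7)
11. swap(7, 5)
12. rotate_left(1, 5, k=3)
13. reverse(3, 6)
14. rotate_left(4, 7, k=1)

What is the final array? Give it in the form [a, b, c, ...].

After 1 (reverse(4, 6)): [7, 4, 2, 1, 0, 6, 5, 3]
After 2 (rotate_left(4, 6, k=2)): [7, 4, 2, 1, 5, 0, 6, 3]
After 3 (reverse(1, 4)): [7, 5, 1, 2, 4, 0, 6, 3]
After 4 (reverse(2, 6)): [7, 5, 6, 0, 4, 2, 1, 3]
After 5 (reverse(5, 6)): [7, 5, 6, 0, 4, 1, 2, 3]
After 6 (reverse(4, 7)): [7, 5, 6, 0, 3, 2, 1, 4]
After 7 (swap(3, 2)): [7, 5, 0, 6, 3, 2, 1, 4]
After 8 (swap(0, 4)): [3, 5, 0, 6, 7, 2, 1, 4]
After 9 (swap(3, 2)): [3, 5, 6, 0, 7, 2, 1, 4]
After 10 (swap(3, 7)): [3, 5, 6, 4, 7, 2, 1, 0]
After 11 (swap(7, 5)): [3, 5, 6, 4, 7, 0, 1, 2]
After 12 (rotate_left(1, 5, k=3)): [3, 7, 0, 5, 6, 4, 1, 2]
After 13 (reverse(3, 6)): [3, 7, 0, 1, 4, 6, 5, 2]
After 14 (rotate_left(4, 7, k=1)): [3, 7, 0, 1, 6, 5, 2, 4]

Answer: [3, 7, 0, 1, 6, 5, 2, 4]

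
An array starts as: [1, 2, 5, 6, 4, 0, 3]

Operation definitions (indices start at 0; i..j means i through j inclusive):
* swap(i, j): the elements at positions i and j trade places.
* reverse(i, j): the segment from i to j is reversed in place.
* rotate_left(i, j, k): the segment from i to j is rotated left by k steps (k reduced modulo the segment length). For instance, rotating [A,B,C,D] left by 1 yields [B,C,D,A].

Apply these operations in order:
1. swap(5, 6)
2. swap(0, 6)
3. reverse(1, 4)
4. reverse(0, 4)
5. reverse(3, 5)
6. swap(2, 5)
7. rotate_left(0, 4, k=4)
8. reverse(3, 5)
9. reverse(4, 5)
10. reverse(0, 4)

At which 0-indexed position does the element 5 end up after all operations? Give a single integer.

After 1 (swap(5, 6)): [1, 2, 5, 6, 4, 3, 0]
After 2 (swap(0, 6)): [0, 2, 5, 6, 4, 3, 1]
After 3 (reverse(1, 4)): [0, 4, 6, 5, 2, 3, 1]
After 4 (reverse(0, 4)): [2, 5, 6, 4, 0, 3, 1]
After 5 (reverse(3, 5)): [2, 5, 6, 3, 0, 4, 1]
After 6 (swap(2, 5)): [2, 5, 4, 3, 0, 6, 1]
After 7 (rotate_left(0, 4, k=4)): [0, 2, 5, 4, 3, 6, 1]
After 8 (reverse(3, 5)): [0, 2, 5, 6, 3, 4, 1]
After 9 (reverse(4, 5)): [0, 2, 5, 6, 4, 3, 1]
After 10 (reverse(0, 4)): [4, 6, 5, 2, 0, 3, 1]

Answer: 2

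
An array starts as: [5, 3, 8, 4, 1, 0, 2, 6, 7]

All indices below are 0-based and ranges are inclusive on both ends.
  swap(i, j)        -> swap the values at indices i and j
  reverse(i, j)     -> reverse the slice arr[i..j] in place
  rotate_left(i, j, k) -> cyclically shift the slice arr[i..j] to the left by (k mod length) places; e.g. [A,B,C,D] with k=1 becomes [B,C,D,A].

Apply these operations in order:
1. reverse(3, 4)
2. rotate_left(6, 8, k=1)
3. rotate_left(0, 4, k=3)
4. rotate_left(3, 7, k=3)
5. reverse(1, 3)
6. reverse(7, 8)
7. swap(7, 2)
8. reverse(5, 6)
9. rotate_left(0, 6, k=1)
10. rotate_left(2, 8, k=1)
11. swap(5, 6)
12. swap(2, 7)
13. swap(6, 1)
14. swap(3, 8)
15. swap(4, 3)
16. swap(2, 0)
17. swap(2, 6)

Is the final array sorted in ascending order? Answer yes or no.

Answer: yes

Derivation:
After 1 (reverse(3, 4)): [5, 3, 8, 1, 4, 0, 2, 6, 7]
After 2 (rotate_left(6, 8, k=1)): [5, 3, 8, 1, 4, 0, 6, 7, 2]
After 3 (rotate_left(0, 4, k=3)): [1, 4, 5, 3, 8, 0, 6, 7, 2]
After 4 (rotate_left(3, 7, k=3)): [1, 4, 5, 6, 7, 3, 8, 0, 2]
After 5 (reverse(1, 3)): [1, 6, 5, 4, 7, 3, 8, 0, 2]
After 6 (reverse(7, 8)): [1, 6, 5, 4, 7, 3, 8, 2, 0]
After 7 (swap(7, 2)): [1, 6, 2, 4, 7, 3, 8, 5, 0]
After 8 (reverse(5, 6)): [1, 6, 2, 4, 7, 8, 3, 5, 0]
After 9 (rotate_left(0, 6, k=1)): [6, 2, 4, 7, 8, 3, 1, 5, 0]
After 10 (rotate_left(2, 8, k=1)): [6, 2, 7, 8, 3, 1, 5, 0, 4]
After 11 (swap(5, 6)): [6, 2, 7, 8, 3, 5, 1, 0, 4]
After 12 (swap(2, 7)): [6, 2, 0, 8, 3, 5, 1, 7, 4]
After 13 (swap(6, 1)): [6, 1, 0, 8, 3, 5, 2, 7, 4]
After 14 (swap(3, 8)): [6, 1, 0, 4, 3, 5, 2, 7, 8]
After 15 (swap(4, 3)): [6, 1, 0, 3, 4, 5, 2, 7, 8]
After 16 (swap(2, 0)): [0, 1, 6, 3, 4, 5, 2, 7, 8]
After 17 (swap(2, 6)): [0, 1, 2, 3, 4, 5, 6, 7, 8]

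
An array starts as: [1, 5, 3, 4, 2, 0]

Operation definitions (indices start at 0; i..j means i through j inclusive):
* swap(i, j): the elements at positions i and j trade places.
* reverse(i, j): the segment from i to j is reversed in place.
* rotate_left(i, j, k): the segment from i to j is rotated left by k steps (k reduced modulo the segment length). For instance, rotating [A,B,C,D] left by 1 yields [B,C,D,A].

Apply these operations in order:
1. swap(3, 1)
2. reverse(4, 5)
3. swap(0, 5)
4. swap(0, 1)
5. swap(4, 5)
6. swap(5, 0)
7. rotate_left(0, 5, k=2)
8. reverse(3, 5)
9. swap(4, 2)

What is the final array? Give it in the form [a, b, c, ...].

Answer: [3, 5, 0, 2, 1, 4]

Derivation:
After 1 (swap(3, 1)): [1, 4, 3, 5, 2, 0]
After 2 (reverse(4, 5)): [1, 4, 3, 5, 0, 2]
After 3 (swap(0, 5)): [2, 4, 3, 5, 0, 1]
After 4 (swap(0, 1)): [4, 2, 3, 5, 0, 1]
After 5 (swap(4, 5)): [4, 2, 3, 5, 1, 0]
After 6 (swap(5, 0)): [0, 2, 3, 5, 1, 4]
After 7 (rotate_left(0, 5, k=2)): [3, 5, 1, 4, 0, 2]
After 8 (reverse(3, 5)): [3, 5, 1, 2, 0, 4]
After 9 (swap(4, 2)): [3, 5, 0, 2, 1, 4]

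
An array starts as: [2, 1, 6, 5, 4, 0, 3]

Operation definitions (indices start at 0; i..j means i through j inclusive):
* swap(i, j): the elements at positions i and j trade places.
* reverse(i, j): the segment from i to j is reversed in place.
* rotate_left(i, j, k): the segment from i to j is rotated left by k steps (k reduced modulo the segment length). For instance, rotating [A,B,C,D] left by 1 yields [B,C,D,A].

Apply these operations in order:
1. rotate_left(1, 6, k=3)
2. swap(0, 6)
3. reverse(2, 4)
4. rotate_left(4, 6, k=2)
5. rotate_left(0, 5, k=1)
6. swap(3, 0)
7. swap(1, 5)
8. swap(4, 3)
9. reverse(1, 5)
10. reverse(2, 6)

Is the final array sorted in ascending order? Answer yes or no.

After 1 (rotate_left(1, 6, k=3)): [2, 4, 0, 3, 1, 6, 5]
After 2 (swap(0, 6)): [5, 4, 0, 3, 1, 6, 2]
After 3 (reverse(2, 4)): [5, 4, 1, 3, 0, 6, 2]
After 4 (rotate_left(4, 6, k=2)): [5, 4, 1, 3, 2, 0, 6]
After 5 (rotate_left(0, 5, k=1)): [4, 1, 3, 2, 0, 5, 6]
After 6 (swap(3, 0)): [2, 1, 3, 4, 0, 5, 6]
After 7 (swap(1, 5)): [2, 5, 3, 4, 0, 1, 6]
After 8 (swap(4, 3)): [2, 5, 3, 0, 4, 1, 6]
After 9 (reverse(1, 5)): [2, 1, 4, 0, 3, 5, 6]
After 10 (reverse(2, 6)): [2, 1, 6, 5, 3, 0, 4]

Answer: no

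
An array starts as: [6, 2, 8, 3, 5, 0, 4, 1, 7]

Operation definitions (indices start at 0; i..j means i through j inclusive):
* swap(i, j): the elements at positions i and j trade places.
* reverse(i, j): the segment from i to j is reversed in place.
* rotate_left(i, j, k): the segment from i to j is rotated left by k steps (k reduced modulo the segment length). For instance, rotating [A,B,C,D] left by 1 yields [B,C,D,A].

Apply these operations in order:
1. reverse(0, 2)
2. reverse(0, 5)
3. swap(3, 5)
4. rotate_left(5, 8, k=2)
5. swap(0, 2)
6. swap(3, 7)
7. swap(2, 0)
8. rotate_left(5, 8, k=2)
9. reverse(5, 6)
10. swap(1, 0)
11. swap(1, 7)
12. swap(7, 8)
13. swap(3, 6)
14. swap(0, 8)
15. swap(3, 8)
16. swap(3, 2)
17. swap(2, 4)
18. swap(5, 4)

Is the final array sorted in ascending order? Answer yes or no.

Answer: yes

Derivation:
After 1 (reverse(0, 2)): [8, 2, 6, 3, 5, 0, 4, 1, 7]
After 2 (reverse(0, 5)): [0, 5, 3, 6, 2, 8, 4, 1, 7]
After 3 (swap(3, 5)): [0, 5, 3, 8, 2, 6, 4, 1, 7]
After 4 (rotate_left(5, 8, k=2)): [0, 5, 3, 8, 2, 1, 7, 6, 4]
After 5 (swap(0, 2)): [3, 5, 0, 8, 2, 1, 7, 6, 4]
After 6 (swap(3, 7)): [3, 5, 0, 6, 2, 1, 7, 8, 4]
After 7 (swap(2, 0)): [0, 5, 3, 6, 2, 1, 7, 8, 4]
After 8 (rotate_left(5, 8, k=2)): [0, 5, 3, 6, 2, 8, 4, 1, 7]
After 9 (reverse(5, 6)): [0, 5, 3, 6, 2, 4, 8, 1, 7]
After 10 (swap(1, 0)): [5, 0, 3, 6, 2, 4, 8, 1, 7]
After 11 (swap(1, 7)): [5, 1, 3, 6, 2, 4, 8, 0, 7]
After 12 (swap(7, 8)): [5, 1, 3, 6, 2, 4, 8, 7, 0]
After 13 (swap(3, 6)): [5, 1, 3, 8, 2, 4, 6, 7, 0]
After 14 (swap(0, 8)): [0, 1, 3, 8, 2, 4, 6, 7, 5]
After 15 (swap(3, 8)): [0, 1, 3, 5, 2, 4, 6, 7, 8]
After 16 (swap(3, 2)): [0, 1, 5, 3, 2, 4, 6, 7, 8]
After 17 (swap(2, 4)): [0, 1, 2, 3, 5, 4, 6, 7, 8]
After 18 (swap(5, 4)): [0, 1, 2, 3, 4, 5, 6, 7, 8]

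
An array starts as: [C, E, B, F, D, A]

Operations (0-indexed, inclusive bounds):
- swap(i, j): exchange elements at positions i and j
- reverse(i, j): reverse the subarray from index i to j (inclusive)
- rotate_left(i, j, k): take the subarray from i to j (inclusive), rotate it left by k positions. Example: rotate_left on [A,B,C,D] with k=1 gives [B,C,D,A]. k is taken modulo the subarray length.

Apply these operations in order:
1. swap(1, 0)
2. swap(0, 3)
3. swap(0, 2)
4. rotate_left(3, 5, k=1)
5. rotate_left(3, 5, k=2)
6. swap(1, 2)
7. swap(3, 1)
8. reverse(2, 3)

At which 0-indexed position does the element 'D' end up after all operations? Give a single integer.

Answer: 4

Derivation:
After 1 (swap(1, 0)): [E, C, B, F, D, A]
After 2 (swap(0, 3)): [F, C, B, E, D, A]
After 3 (swap(0, 2)): [B, C, F, E, D, A]
After 4 (rotate_left(3, 5, k=1)): [B, C, F, D, A, E]
After 5 (rotate_left(3, 5, k=2)): [B, C, F, E, D, A]
After 6 (swap(1, 2)): [B, F, C, E, D, A]
After 7 (swap(3, 1)): [B, E, C, F, D, A]
After 8 (reverse(2, 3)): [B, E, F, C, D, A]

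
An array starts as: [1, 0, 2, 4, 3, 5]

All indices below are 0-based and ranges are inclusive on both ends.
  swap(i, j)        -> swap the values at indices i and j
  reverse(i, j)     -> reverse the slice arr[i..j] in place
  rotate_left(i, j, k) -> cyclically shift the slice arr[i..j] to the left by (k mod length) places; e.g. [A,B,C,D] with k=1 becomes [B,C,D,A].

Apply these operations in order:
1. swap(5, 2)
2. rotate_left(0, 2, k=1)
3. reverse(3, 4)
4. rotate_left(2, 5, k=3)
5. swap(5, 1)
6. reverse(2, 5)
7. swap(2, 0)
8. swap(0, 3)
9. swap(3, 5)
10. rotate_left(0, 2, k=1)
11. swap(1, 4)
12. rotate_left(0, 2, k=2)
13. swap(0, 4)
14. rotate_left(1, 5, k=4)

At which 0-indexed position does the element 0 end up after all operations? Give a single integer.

Answer: 0

Derivation:
After 1 (swap(5, 2)): [1, 0, 5, 4, 3, 2]
After 2 (rotate_left(0, 2, k=1)): [0, 5, 1, 4, 3, 2]
After 3 (reverse(3, 4)): [0, 5, 1, 3, 4, 2]
After 4 (rotate_left(2, 5, k=3)): [0, 5, 2, 1, 3, 4]
After 5 (swap(5, 1)): [0, 4, 2, 1, 3, 5]
After 6 (reverse(2, 5)): [0, 4, 5, 3, 1, 2]
After 7 (swap(2, 0)): [5, 4, 0, 3, 1, 2]
After 8 (swap(0, 3)): [3, 4, 0, 5, 1, 2]
After 9 (swap(3, 5)): [3, 4, 0, 2, 1, 5]
After 10 (rotate_left(0, 2, k=1)): [4, 0, 3, 2, 1, 5]
After 11 (swap(1, 4)): [4, 1, 3, 2, 0, 5]
After 12 (rotate_left(0, 2, k=2)): [3, 4, 1, 2, 0, 5]
After 13 (swap(0, 4)): [0, 4, 1, 2, 3, 5]
After 14 (rotate_left(1, 5, k=4)): [0, 5, 4, 1, 2, 3]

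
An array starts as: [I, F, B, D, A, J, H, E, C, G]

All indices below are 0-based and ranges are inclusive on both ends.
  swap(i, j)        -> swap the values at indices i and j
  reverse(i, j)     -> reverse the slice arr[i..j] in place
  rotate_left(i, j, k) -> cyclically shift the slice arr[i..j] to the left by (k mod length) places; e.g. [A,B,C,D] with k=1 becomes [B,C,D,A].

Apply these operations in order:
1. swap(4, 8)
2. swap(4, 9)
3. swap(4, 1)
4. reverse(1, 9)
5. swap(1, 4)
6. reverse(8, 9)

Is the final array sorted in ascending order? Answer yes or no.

After 1 (swap(4, 8)): [I, F, B, D, C, J, H, E, A, G]
After 2 (swap(4, 9)): [I, F, B, D, G, J, H, E, A, C]
After 3 (swap(4, 1)): [I, G, B, D, F, J, H, E, A, C]
After 4 (reverse(1, 9)): [I, C, A, E, H, J, F, D, B, G]
After 5 (swap(1, 4)): [I, H, A, E, C, J, F, D, B, G]
After 6 (reverse(8, 9)): [I, H, A, E, C, J, F, D, G, B]

Answer: no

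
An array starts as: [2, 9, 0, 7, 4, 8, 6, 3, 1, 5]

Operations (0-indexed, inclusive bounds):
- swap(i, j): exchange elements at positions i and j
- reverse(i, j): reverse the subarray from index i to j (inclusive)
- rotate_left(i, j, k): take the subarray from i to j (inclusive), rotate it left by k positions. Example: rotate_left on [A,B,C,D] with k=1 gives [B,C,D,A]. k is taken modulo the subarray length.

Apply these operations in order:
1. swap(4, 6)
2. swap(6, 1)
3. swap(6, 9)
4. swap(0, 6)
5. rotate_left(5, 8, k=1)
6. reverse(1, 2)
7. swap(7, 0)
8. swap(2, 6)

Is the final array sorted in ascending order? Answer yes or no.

Answer: no

Derivation:
After 1 (swap(4, 6)): [2, 9, 0, 7, 6, 8, 4, 3, 1, 5]
After 2 (swap(6, 1)): [2, 4, 0, 7, 6, 8, 9, 3, 1, 5]
After 3 (swap(6, 9)): [2, 4, 0, 7, 6, 8, 5, 3, 1, 9]
After 4 (swap(0, 6)): [5, 4, 0, 7, 6, 8, 2, 3, 1, 9]
After 5 (rotate_left(5, 8, k=1)): [5, 4, 0, 7, 6, 2, 3, 1, 8, 9]
After 6 (reverse(1, 2)): [5, 0, 4, 7, 6, 2, 3, 1, 8, 9]
After 7 (swap(7, 0)): [1, 0, 4, 7, 6, 2, 3, 5, 8, 9]
After 8 (swap(2, 6)): [1, 0, 3, 7, 6, 2, 4, 5, 8, 9]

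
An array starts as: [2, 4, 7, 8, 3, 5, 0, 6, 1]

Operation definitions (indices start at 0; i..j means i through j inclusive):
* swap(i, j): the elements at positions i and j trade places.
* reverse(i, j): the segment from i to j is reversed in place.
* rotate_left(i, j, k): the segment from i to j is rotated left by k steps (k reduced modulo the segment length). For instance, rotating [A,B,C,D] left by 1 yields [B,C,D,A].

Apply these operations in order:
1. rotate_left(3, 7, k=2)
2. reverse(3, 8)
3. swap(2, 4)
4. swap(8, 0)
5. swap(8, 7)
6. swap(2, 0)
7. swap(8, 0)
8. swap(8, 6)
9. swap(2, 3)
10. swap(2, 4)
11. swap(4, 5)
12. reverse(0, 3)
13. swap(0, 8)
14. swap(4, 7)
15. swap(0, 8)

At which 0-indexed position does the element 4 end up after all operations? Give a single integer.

After 1 (rotate_left(3, 7, k=2)): [2, 4, 7, 5, 0, 6, 8, 3, 1]
After 2 (reverse(3, 8)): [2, 4, 7, 1, 3, 8, 6, 0, 5]
After 3 (swap(2, 4)): [2, 4, 3, 1, 7, 8, 6, 0, 5]
After 4 (swap(8, 0)): [5, 4, 3, 1, 7, 8, 6, 0, 2]
After 5 (swap(8, 7)): [5, 4, 3, 1, 7, 8, 6, 2, 0]
After 6 (swap(2, 0)): [3, 4, 5, 1, 7, 8, 6, 2, 0]
After 7 (swap(8, 0)): [0, 4, 5, 1, 7, 8, 6, 2, 3]
After 8 (swap(8, 6)): [0, 4, 5, 1, 7, 8, 3, 2, 6]
After 9 (swap(2, 3)): [0, 4, 1, 5, 7, 8, 3, 2, 6]
After 10 (swap(2, 4)): [0, 4, 7, 5, 1, 8, 3, 2, 6]
After 11 (swap(4, 5)): [0, 4, 7, 5, 8, 1, 3, 2, 6]
After 12 (reverse(0, 3)): [5, 7, 4, 0, 8, 1, 3, 2, 6]
After 13 (swap(0, 8)): [6, 7, 4, 0, 8, 1, 3, 2, 5]
After 14 (swap(4, 7)): [6, 7, 4, 0, 2, 1, 3, 8, 5]
After 15 (swap(0, 8)): [5, 7, 4, 0, 2, 1, 3, 8, 6]

Answer: 2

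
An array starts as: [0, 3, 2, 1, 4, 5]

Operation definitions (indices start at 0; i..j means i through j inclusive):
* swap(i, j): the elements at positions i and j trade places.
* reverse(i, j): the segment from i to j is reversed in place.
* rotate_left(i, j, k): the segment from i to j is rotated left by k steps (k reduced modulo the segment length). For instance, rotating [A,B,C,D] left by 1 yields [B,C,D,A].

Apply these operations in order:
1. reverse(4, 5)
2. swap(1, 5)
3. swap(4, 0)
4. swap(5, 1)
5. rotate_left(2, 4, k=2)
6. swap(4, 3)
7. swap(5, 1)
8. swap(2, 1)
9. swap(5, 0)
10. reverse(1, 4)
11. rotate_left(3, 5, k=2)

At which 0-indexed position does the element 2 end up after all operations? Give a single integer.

After 1 (reverse(4, 5)): [0, 3, 2, 1, 5, 4]
After 2 (swap(1, 5)): [0, 4, 2, 1, 5, 3]
After 3 (swap(4, 0)): [5, 4, 2, 1, 0, 3]
After 4 (swap(5, 1)): [5, 3, 2, 1, 0, 4]
After 5 (rotate_left(2, 4, k=2)): [5, 3, 0, 2, 1, 4]
After 6 (swap(4, 3)): [5, 3, 0, 1, 2, 4]
After 7 (swap(5, 1)): [5, 4, 0, 1, 2, 3]
After 8 (swap(2, 1)): [5, 0, 4, 1, 2, 3]
After 9 (swap(5, 0)): [3, 0, 4, 1, 2, 5]
After 10 (reverse(1, 4)): [3, 2, 1, 4, 0, 5]
After 11 (rotate_left(3, 5, k=2)): [3, 2, 1, 5, 4, 0]

Answer: 1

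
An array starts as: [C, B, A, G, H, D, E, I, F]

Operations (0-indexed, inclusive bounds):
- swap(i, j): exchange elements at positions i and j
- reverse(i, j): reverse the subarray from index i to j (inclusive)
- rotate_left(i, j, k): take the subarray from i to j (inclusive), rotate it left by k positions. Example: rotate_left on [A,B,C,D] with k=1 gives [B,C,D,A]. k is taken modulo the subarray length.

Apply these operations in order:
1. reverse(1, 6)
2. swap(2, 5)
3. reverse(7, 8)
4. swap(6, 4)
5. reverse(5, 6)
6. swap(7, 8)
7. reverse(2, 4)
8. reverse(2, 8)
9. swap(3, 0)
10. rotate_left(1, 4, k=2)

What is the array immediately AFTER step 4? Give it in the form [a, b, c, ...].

Answer: [C, E, A, H, B, D, G, F, I]

Derivation:
After 1 (reverse(1, 6)): [C, E, D, H, G, A, B, I, F]
After 2 (swap(2, 5)): [C, E, A, H, G, D, B, I, F]
After 3 (reverse(7, 8)): [C, E, A, H, G, D, B, F, I]
After 4 (swap(6, 4)): [C, E, A, H, B, D, G, F, I]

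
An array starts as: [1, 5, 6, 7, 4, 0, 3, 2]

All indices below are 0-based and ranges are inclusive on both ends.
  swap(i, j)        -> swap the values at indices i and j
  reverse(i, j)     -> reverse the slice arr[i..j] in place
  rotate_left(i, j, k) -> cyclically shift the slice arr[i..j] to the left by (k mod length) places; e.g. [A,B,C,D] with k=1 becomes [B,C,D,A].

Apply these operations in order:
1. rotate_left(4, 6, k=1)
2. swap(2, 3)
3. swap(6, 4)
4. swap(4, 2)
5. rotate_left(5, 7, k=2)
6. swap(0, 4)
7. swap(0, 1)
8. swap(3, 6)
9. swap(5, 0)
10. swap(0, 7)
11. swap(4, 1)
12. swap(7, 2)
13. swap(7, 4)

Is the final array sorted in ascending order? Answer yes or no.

Answer: yes

Derivation:
After 1 (rotate_left(4, 6, k=1)): [1, 5, 6, 7, 0, 3, 4, 2]
After 2 (swap(2, 3)): [1, 5, 7, 6, 0, 3, 4, 2]
After 3 (swap(6, 4)): [1, 5, 7, 6, 4, 3, 0, 2]
After 4 (swap(4, 2)): [1, 5, 4, 6, 7, 3, 0, 2]
After 5 (rotate_left(5, 7, k=2)): [1, 5, 4, 6, 7, 2, 3, 0]
After 6 (swap(0, 4)): [7, 5, 4, 6, 1, 2, 3, 0]
After 7 (swap(0, 1)): [5, 7, 4, 6, 1, 2, 3, 0]
After 8 (swap(3, 6)): [5, 7, 4, 3, 1, 2, 6, 0]
After 9 (swap(5, 0)): [2, 7, 4, 3, 1, 5, 6, 0]
After 10 (swap(0, 7)): [0, 7, 4, 3, 1, 5, 6, 2]
After 11 (swap(4, 1)): [0, 1, 4, 3, 7, 5, 6, 2]
After 12 (swap(7, 2)): [0, 1, 2, 3, 7, 5, 6, 4]
After 13 (swap(7, 4)): [0, 1, 2, 3, 4, 5, 6, 7]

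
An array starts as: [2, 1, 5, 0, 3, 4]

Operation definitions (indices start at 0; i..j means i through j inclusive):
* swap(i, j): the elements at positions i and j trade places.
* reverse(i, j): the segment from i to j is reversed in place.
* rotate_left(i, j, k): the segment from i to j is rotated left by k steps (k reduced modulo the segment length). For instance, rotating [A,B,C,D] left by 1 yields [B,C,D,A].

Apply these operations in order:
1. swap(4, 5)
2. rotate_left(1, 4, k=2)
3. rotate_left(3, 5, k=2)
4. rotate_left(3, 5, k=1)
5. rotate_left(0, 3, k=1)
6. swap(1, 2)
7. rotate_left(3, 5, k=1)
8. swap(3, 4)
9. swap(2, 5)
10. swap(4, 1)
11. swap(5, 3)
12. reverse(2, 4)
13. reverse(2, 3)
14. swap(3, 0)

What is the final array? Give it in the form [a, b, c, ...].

Answer: [1, 5, 4, 0, 2, 3]

Derivation:
After 1 (swap(4, 5)): [2, 1, 5, 0, 4, 3]
After 2 (rotate_left(1, 4, k=2)): [2, 0, 4, 1, 5, 3]
After 3 (rotate_left(3, 5, k=2)): [2, 0, 4, 3, 1, 5]
After 4 (rotate_left(3, 5, k=1)): [2, 0, 4, 1, 5, 3]
After 5 (rotate_left(0, 3, k=1)): [0, 4, 1, 2, 5, 3]
After 6 (swap(1, 2)): [0, 1, 4, 2, 5, 3]
After 7 (rotate_left(3, 5, k=1)): [0, 1, 4, 5, 3, 2]
After 8 (swap(3, 4)): [0, 1, 4, 3, 5, 2]
After 9 (swap(2, 5)): [0, 1, 2, 3, 5, 4]
After 10 (swap(4, 1)): [0, 5, 2, 3, 1, 4]
After 11 (swap(5, 3)): [0, 5, 2, 4, 1, 3]
After 12 (reverse(2, 4)): [0, 5, 1, 4, 2, 3]
After 13 (reverse(2, 3)): [0, 5, 4, 1, 2, 3]
After 14 (swap(3, 0)): [1, 5, 4, 0, 2, 3]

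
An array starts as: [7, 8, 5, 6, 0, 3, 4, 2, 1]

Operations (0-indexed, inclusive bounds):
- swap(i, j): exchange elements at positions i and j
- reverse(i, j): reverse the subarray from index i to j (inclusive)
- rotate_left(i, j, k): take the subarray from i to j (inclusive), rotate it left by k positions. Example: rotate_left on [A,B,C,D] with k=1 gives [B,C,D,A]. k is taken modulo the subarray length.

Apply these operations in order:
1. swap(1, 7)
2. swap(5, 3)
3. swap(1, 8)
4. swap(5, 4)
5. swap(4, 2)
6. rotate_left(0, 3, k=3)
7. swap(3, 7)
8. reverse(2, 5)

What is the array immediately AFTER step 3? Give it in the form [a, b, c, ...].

Answer: [7, 1, 5, 3, 0, 6, 4, 8, 2]

Derivation:
After 1 (swap(1, 7)): [7, 2, 5, 6, 0, 3, 4, 8, 1]
After 2 (swap(5, 3)): [7, 2, 5, 3, 0, 6, 4, 8, 1]
After 3 (swap(1, 8)): [7, 1, 5, 3, 0, 6, 4, 8, 2]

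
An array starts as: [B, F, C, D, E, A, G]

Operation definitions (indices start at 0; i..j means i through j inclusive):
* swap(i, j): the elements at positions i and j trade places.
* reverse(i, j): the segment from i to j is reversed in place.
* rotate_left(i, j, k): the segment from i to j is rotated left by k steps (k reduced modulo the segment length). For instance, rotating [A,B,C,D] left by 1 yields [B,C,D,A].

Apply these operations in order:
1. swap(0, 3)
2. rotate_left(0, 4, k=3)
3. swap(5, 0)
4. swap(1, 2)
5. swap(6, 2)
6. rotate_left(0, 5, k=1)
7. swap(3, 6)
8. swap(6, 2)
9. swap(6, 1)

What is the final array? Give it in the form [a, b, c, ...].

After 1 (swap(0, 3)): [D, F, C, B, E, A, G]
After 2 (rotate_left(0, 4, k=3)): [B, E, D, F, C, A, G]
After 3 (swap(5, 0)): [A, E, D, F, C, B, G]
After 4 (swap(1, 2)): [A, D, E, F, C, B, G]
After 5 (swap(6, 2)): [A, D, G, F, C, B, E]
After 6 (rotate_left(0, 5, k=1)): [D, G, F, C, B, A, E]
After 7 (swap(3, 6)): [D, G, F, E, B, A, C]
After 8 (swap(6, 2)): [D, G, C, E, B, A, F]
After 9 (swap(6, 1)): [D, F, C, E, B, A, G]

Answer: [D, F, C, E, B, A, G]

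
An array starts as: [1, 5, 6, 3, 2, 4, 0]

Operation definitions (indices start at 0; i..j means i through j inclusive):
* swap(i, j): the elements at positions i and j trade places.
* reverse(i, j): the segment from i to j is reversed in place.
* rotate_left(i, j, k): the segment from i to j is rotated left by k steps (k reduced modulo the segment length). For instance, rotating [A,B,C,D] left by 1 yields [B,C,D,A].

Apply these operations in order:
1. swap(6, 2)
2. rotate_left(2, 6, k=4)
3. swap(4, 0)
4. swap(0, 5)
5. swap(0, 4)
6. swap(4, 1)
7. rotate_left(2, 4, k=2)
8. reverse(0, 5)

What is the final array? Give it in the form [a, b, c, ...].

Answer: [3, 0, 6, 5, 2, 1, 4]

Derivation:
After 1 (swap(6, 2)): [1, 5, 0, 3, 2, 4, 6]
After 2 (rotate_left(2, 6, k=4)): [1, 5, 6, 0, 3, 2, 4]
After 3 (swap(4, 0)): [3, 5, 6, 0, 1, 2, 4]
After 4 (swap(0, 5)): [2, 5, 6, 0, 1, 3, 4]
After 5 (swap(0, 4)): [1, 5, 6, 0, 2, 3, 4]
After 6 (swap(4, 1)): [1, 2, 6, 0, 5, 3, 4]
After 7 (rotate_left(2, 4, k=2)): [1, 2, 5, 6, 0, 3, 4]
After 8 (reverse(0, 5)): [3, 0, 6, 5, 2, 1, 4]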